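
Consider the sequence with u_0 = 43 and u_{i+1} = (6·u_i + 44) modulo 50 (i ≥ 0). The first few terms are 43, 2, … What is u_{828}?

Computing terms: u_0 = 43; u_1 = 2; u_2 = 6; u_3 = 30; u_4 = 24; u_5 = 38; u_6 = 22; u_7 = 26; u_8 = 0; u_9 = 44; u_{10} = 8; u_{11} = 42; u_{12} = 46; u_{13} = 20; u_{14} = 14; u_{15} = 28; u_{16} = 12; u_{17} = 16; u_{18} = 40; u_{19} = 34; u_{20} = 48; u_{21} = 32; u_{22} = 36; u_{23} = 10; u_{24} = 4; u_{25} = 18; u_{26} = 2.
Since u_{26} = u_1 = 2, the sequence is eventually periodic: after a pre-period of length 1 it cycles with period 25.
For i ≥ 1, u_i depends only on (i - 1) mod 25. (828 - 1) mod 25 = 2, so u_{828} = u_3 = 30.

30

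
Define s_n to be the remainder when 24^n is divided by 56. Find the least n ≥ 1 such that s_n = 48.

3

We have s_0 = 1; s_1 = 24; s_2 = 16; s_3 = 48; s_4 = 32; s_5 = 40; s_6 = 8; s_7 = 24.
Since s_7 = s_1 = 24, the sequence is eventually periodic: after a pre-period of length 1 it cycles with period 6.
The value 48 first appears (with n ≥ 1) at s_3.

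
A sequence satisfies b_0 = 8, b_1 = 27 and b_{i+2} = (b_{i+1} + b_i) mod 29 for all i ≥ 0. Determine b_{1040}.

10

Listing terms: b_0 = 8; b_1 = 27; b_2 = 6; b_3 = 4; b_4 = 10; b_5 = 14; b_6 = 24; b_7 = 9; b_8 = 4; b_9 = 13; b_{10} = 17; b_{11} = 1; b_{12} = 18; b_{13} = 19; b_{14} = 8; b_{15} = 27.
Since (b_{14}, b_{15}) = (b_0, b_1) = (8, 27) (two consecutive terms determine the rest), the sequence is periodic with period 14.
(1040 - 0) mod 14 = 4, so b_{1040} = b_4 = 10.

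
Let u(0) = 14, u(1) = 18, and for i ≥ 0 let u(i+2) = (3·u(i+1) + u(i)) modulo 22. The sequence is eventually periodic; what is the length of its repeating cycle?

Computing terms: u(0) = 14, u(1) = 18, u(2) = 2, u(3) = 2, u(4) = 8, u(5) = 4, u(6) = 20, u(7) = 20, u(8) = 14, u(9) = 18.
The sequence repeats with period 8.

8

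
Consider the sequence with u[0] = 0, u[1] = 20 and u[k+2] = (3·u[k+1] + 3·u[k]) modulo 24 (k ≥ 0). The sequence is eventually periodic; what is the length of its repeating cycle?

Computing terms: u[0] = 0; u[1] = 20; u[2] = 12; u[3] = 0; u[4] = 12; u[5] = 12; u[6] = 0.
Since (u[5], u[6]) = (u[2], u[3]) = (12, 0) (two consecutive terms determine the rest), the sequence is eventually periodic: after a pre-period of length 2 it cycles with period 3.

3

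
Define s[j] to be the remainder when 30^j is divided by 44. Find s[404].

4

Listing terms: s[0] = 1; s[1] = 30; s[2] = 20; s[3] = 28; s[4] = 4; s[5] = 32; s[6] = 36; s[7] = 24; s[8] = 16; s[9] = 40; s[10] = 12; s[11] = 8; s[12] = 20.
Since s[12] = s[2] = 20, the sequence is eventually periodic: after a pre-period of length 2 it cycles with period 10.
For j ≥ 2, s[j] depends only on (j - 2) mod 10. (404 - 2) mod 10 = 2, so s[404] = s[4] = 4.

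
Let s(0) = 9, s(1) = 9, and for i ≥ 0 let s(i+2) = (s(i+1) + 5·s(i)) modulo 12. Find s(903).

s(0) = 9; s(1) = 9; s(2) = 6; s(3) = 3; s(4) = 9; s(5) = 0; s(6) = 9; s(7) = 9.
The sequence repeats with period 6.
(903 - 0) mod 6 = 3, so s(903) = s(3) = 3.

3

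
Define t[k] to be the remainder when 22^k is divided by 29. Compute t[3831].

Listing terms: t[1] = 22, t[2] = 20, t[3] = 5, t[4] = 23, t[5] = 13, t[6] = 25, t[7] = 28, t[8] = 7, t[9] = 9, t[10] = 24, t[11] = 6, t[12] = 16, t[13] = 4, t[14] = 1, t[15] = 22.
Since t[15] = t[1] = 22, the sequence is periodic with period 14.
So t[3831] = t[1 + ((3831-1) mod 14)] = t[9] = 9.

9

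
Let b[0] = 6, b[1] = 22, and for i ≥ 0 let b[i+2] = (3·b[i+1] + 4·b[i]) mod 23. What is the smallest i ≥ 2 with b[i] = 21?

Computing terms: b[0] = 6, b[1] = 22, b[2] = 21, b[3] = 13, b[4] = 8, b[5] = 7, b[6] = 7, b[7] = 3, b[8] = 14, b[9] = 8, b[10] = 11, b[11] = 19, b[12] = 9, b[13] = 11, b[14] = 0, b[15] = 21, b[16] = 17, b[17] = 20, b[18] = 13, b[19] = 4, b[20] = 18, b[21] = 1, b[22] = 6, b[23] = 22.
The sequence repeats with period 22.
The value 21 first appears (with i ≥ 2) at b[2].

2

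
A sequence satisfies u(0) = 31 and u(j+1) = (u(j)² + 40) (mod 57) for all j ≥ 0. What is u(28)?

Computing terms: u(0) = 31,  u(1) = 32,  u(2) = 38,  u(3) = 2,  u(4) = 44,  u(5) = 38.
Since u(5) = u(2) = 38, the sequence is eventually periodic: after a pre-period of length 2 it cycles with period 3.
For j ≥ 2, u(j) depends only on (j - 2) mod 3. (28 - 2) mod 3 = 2, so u(28) = u(4) = 44.

44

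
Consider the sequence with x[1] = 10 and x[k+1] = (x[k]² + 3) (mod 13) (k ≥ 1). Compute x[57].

We have x[1] = 10,  x[2] = 12,  x[3] = 4,  x[4] = 6,  x[5] = 0,  x[6] = 3,  x[7] = 12.
Since x[7] = x[2] = 12, the sequence is eventually periodic: after a pre-period of length 1 it cycles with period 5.
For k ≥ 2, x[k] depends only on (k - 2) mod 5. (57 - 2) mod 5 = 0, so x[57] = x[2] = 12.

12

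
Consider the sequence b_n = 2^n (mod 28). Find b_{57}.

8

b_0 = 1,  b_1 = 2,  b_2 = 4,  b_3 = 8,  b_4 = 16,  b_5 = 4.
Since b_5 = b_2 = 4, the sequence is eventually periodic: after a pre-period of length 2 it cycles with period 3.
For n ≥ 2, b_n depends only on (n - 2) mod 3. (57 - 2) mod 3 = 1, so b_{57} = b_3 = 8.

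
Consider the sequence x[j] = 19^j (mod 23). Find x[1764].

We have x[0] = 1, x[1] = 19, x[2] = 16, x[3] = 5, x[4] = 3, x[5] = 11, x[6] = 2, x[7] = 15, x[8] = 9, x[9] = 10, x[10] = 6, x[11] = 22, x[12] = 4, x[13] = 7, x[14] = 18, x[15] = 20, x[16] = 12, x[17] = 21, x[18] = 8, x[19] = 14, x[20] = 13, x[21] = 17, x[22] = 1.
The sequence repeats with period 22.
So x[1764] = x[0 + ((1764-0) mod 22)] = x[4] = 3.

3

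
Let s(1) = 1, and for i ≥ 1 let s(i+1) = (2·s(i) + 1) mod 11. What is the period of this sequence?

We have s(1) = 1; s(2) = 3; s(3) = 7; s(4) = 4; s(5) = 9; s(6) = 8; s(7) = 6; s(8) = 2; s(9) = 5; s(10) = 0; s(11) = 1.
The sequence repeats with period 10.

10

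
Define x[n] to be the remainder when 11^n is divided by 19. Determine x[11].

7

Computing terms: x[0] = 1, x[1] = 11, x[2] = 7, x[3] = 1.
Since x[3] = x[0] = 1, the sequence is periodic with period 3.
So x[11] = x[0 + ((11-0) mod 3)] = x[2] = 7.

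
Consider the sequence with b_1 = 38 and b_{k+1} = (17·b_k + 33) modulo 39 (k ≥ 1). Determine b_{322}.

Listing terms: b_1 = 38, b_2 = 16, b_3 = 32, b_4 = 31, b_5 = 14, b_6 = 37, b_7 = 38.
Since b_7 = b_1 = 38, the sequence is periodic with period 6.
(322 - 1) mod 6 = 3, so b_{322} = b_4 = 31.

31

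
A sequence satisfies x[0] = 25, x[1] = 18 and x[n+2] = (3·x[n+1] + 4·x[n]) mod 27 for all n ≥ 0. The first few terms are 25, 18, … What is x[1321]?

0

We have x[0] = 25, x[1] = 18, x[2] = 19, x[3] = 21, x[4] = 4, x[5] = 15, x[6] = 7, x[7] = 0, x[8] = 1, x[9] = 3, x[10] = 13, x[11] = 24, x[12] = 16, x[13] = 9, x[14] = 10, x[15] = 12, x[16] = 22, x[17] = 6, x[18] = 25, x[19] = 18.
The sequence repeats with period 18.
So x[1321] = x[0 + ((1321-0) mod 18)] = x[7] = 0.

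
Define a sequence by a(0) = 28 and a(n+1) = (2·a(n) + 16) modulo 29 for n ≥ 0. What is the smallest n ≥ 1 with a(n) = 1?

We have a(0) = 28,  a(1) = 14,  a(2) = 15,  a(3) = 17,  a(4) = 21,  a(5) = 0,  a(6) = 16,  a(7) = 19,  a(8) = 25,  a(9) = 8,  a(10) = 3,  a(11) = 22,  a(12) = 2,  a(13) = 20,  a(14) = 27,  a(15) = 12,  a(16) = 11,  a(17) = 9,  a(18) = 5,  a(19) = 26,  a(20) = 10,  a(21) = 7,  a(22) = 1,  a(23) = 18,  a(24) = 23,  a(25) = 4,  a(26) = 24,  a(27) = 6,  a(28) = 28.
Since a(28) = a(0) = 28, the sequence is periodic with period 28.
The value 1 first appears (with n ≥ 1) at a(22).

22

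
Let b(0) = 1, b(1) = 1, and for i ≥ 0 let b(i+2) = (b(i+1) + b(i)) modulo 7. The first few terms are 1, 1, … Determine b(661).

1

Listing terms: b(0) = 1; b(1) = 1; b(2) = 2; b(3) = 3; b(4) = 5; b(5) = 1; b(6) = 6; b(7) = 0; b(8) = 6; b(9) = 6; b(10) = 5; b(11) = 4; b(12) = 2; b(13) = 6; b(14) = 1; b(15) = 0; b(16) = 1; b(17) = 1.
The sequence repeats with period 16.
(661 - 0) mod 16 = 5, so b(661) = b(5) = 1.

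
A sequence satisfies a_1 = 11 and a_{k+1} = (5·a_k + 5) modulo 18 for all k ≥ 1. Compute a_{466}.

a_1 = 11; a_2 = 6; a_3 = 17; a_4 = 0; a_5 = 5; a_6 = 12; a_7 = 11.
Since a_7 = a_1 = 11, the sequence is periodic with period 6.
(466 - 1) mod 6 = 3, so a_{466} = a_4 = 0.

0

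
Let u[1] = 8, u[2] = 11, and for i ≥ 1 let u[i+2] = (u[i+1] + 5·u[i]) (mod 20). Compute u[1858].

6

u[1] = 8,  u[2] = 11,  u[3] = 11,  u[4] = 6,  u[5] = 1,  u[6] = 11,  u[7] = 16,  u[8] = 11,  u[9] = 11.
Since (u[8], u[9]) = (u[2], u[3]) = (11, 11) (two consecutive terms determine the rest), the sequence is eventually periodic: after a pre-period of length 1 it cycles with period 6.
For i ≥ 2, u[i] depends only on (i - 2) mod 6. (1858 - 2) mod 6 = 2, so u[1858] = u[4] = 6.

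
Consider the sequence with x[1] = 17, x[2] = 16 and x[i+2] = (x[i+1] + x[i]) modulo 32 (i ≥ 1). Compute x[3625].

1

Computing terms: x[1] = 17,  x[2] = 16,  x[3] = 1,  x[4] = 17,  x[5] = 18,  x[6] = 3,  x[7] = 21,  x[8] = 24,  x[9] = 13,  x[10] = 5,  x[11] = 18,  x[12] = 23,  x[13] = 9,  x[14] = 0,  x[15] = 9,  x[16] = 9,  x[17] = 18,  x[18] = 27,  x[19] = 13,  x[20] = 8,  x[21] = 21,  x[22] = 29,  x[23] = 18,  x[24] = 15,  x[25] = 1,  x[26] = 16,  x[27] = 17,  x[28] = 1,  x[29] = 18,  x[30] = 19,  x[31] = 5,  x[32] = 24,  x[33] = 29,  x[34] = 21,  x[35] = 18,  x[36] = 7,  x[37] = 25,  x[38] = 0,  x[39] = 25,  x[40] = 25,  x[41] = 18,  x[42] = 11,  x[43] = 29,  x[44] = 8,  x[45] = 5,  x[46] = 13,  x[47] = 18,  x[48] = 31,  x[49] = 17,  x[50] = 16.
Since (x[49], x[50]) = (x[1], x[2]) = (17, 16) (two consecutive terms determine the rest), the sequence is periodic with period 48.
(3625 - 1) mod 48 = 24, so x[3625] = x[25] = 1.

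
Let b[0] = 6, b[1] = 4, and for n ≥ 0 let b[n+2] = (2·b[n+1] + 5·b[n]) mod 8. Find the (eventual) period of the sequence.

4

Listing terms: b[0] = 6,  b[1] = 4,  b[2] = 6,  b[3] = 0,  b[4] = 6,  b[5] = 4.
The sequence repeats with period 4.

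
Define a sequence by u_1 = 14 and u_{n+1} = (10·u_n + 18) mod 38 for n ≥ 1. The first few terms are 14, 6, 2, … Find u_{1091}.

We have u_1 = 14; u_2 = 6; u_3 = 2; u_4 = 0; u_5 = 18; u_6 = 8; u_7 = 22; u_8 = 10; u_9 = 4; u_{10} = 20; u_{11} = 28; u_{12} = 32; u_{13} = 34; u_{14} = 16; u_{15} = 26; u_{16} = 12; u_{17} = 24; u_{18} = 30; u_{19} = 14.
Since u_{19} = u_1 = 14, the sequence is periodic with period 18.
So u_{1091} = u_{1 + ((1091-1) mod 18)} = u_{11} = 28.

28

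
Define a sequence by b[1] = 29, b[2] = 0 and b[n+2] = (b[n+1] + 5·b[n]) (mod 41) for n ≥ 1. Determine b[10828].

Computing terms: b[1] = 29; b[2] = 0; b[3] = 22; b[4] = 22; b[5] = 9; b[6] = 37; b[7] = 0; b[8] = 21; b[9] = 21; b[10] = 3; b[11] = 26; b[12] = 0; b[13] = 7; b[14] = 7; b[15] = 1; b[16] = 36; b[17] = 0; b[18] = 16; b[19] = 16; b[20] = 14; b[21] = 12; b[22] = 0; b[23] = 19; b[24] = 19; b[25] = 32; b[26] = 4; b[27] = 0; b[28] = 20; b[29] = 20; b[30] = 38; b[31] = 15; b[32] = 0; b[33] = 34; b[34] = 34; b[35] = 40; b[36] = 5; b[37] = 0; b[38] = 25; b[39] = 25; b[40] = 27; b[41] = 29; b[42] = 0.
The sequence repeats with period 40.
So b[10828] = b[1 + ((10828-1) mod 40)] = b[28] = 20.

20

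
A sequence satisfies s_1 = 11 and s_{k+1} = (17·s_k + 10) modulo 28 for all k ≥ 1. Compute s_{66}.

5

s_1 = 11; s_2 = 1; s_3 = 27; s_4 = 21; s_5 = 3; s_6 = 5; s_7 = 11.
The sequence repeats with period 6.
(66 - 1) mod 6 = 5, so s_{66} = s_6 = 5.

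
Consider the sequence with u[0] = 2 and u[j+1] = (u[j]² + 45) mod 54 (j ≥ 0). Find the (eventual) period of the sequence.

6

u[0] = 2,  u[1] = 49,  u[2] = 16,  u[3] = 31,  u[4] = 34,  u[5] = 13,  u[6] = 52,  u[7] = 49.
Since u[7] = u[1] = 49, the sequence is eventually periodic: after a pre-period of length 1 it cycles with period 6.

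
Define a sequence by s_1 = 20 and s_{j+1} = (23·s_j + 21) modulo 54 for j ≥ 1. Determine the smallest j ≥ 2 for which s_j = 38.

13

Listing terms: s_1 = 20; s_2 = 49; s_3 = 14; s_4 = 19; s_5 = 26; s_6 = 25; s_7 = 2; s_8 = 13; s_9 = 50; s_{10} = 37; s_{11} = 8; s_{12} = 43; s_{13} = 38; s_{14} = 31; s_{15} = 32; s_{16} = 1; s_{17} = 44; s_{18} = 7; s_{19} = 20.
Since s_{19} = s_1 = 20, the sequence is periodic with period 18.
The value 38 first appears (with j ≥ 2) at s_{13}.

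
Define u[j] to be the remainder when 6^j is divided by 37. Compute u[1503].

Computing terms: u[1] = 6,  u[2] = 36,  u[3] = 31,  u[4] = 1,  u[5] = 6.
Since u[5] = u[1] = 6, the sequence is periodic with period 4.
So u[1503] = u[1 + ((1503-1) mod 4)] = u[3] = 31.

31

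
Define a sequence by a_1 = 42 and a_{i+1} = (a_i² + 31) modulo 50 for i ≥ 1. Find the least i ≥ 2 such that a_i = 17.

Computing terms: a_1 = 42,  a_2 = 45,  a_3 = 6,  a_4 = 17,  a_5 = 20,  a_6 = 31,  a_7 = 42.
The sequence repeats with period 6.
The value 17 first appears (with i ≥ 2) at a_4.

4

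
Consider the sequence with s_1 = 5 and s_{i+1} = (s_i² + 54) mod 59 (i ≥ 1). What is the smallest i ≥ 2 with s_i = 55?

8

We have s_1 = 5,  s_2 = 20,  s_3 = 41,  s_4 = 24,  s_5 = 40,  s_6 = 2,  s_7 = 58,  s_8 = 55,  s_9 = 11,  s_{10} = 57,  s_{11} = 58.
Since s_{11} = s_7 = 58, the sequence is eventually periodic: after a pre-period of length 6 it cycles with period 4.
The value 55 first appears (with i ≥ 2) at s_8.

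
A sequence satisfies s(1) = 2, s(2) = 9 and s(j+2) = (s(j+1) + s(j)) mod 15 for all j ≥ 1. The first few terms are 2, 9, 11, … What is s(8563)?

11

s(1) = 2; s(2) = 9; s(3) = 11; s(4) = 5; s(5) = 1; s(6) = 6; s(7) = 7; s(8) = 13; s(9) = 5; s(10) = 3; s(11) = 8; s(12) = 11; s(13) = 4; s(14) = 0; s(15) = 4; s(16) = 4; s(17) = 8; s(18) = 12; s(19) = 5; s(20) = 2; s(21) = 7; s(22) = 9; s(23) = 1; s(24) = 10; s(25) = 11; s(26) = 6; s(27) = 2; s(28) = 8; s(29) = 10; s(30) = 3; s(31) = 13; s(32) = 1; s(33) = 14; s(34) = 0; s(35) = 14; s(36) = 14; s(37) = 13; s(38) = 12; s(39) = 10; s(40) = 7; s(41) = 2; s(42) = 9.
Since (s(41), s(42)) = (s(1), s(2)) = (2, 9) (two consecutive terms determine the rest), the sequence is periodic with period 40.
So s(8563) = s(1 + ((8563-1) mod 40)) = s(3) = 11.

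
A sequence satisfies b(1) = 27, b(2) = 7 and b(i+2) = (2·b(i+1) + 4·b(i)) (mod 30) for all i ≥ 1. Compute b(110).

2

Listing terms: b(1) = 27; b(2) = 7; b(3) = 2; b(4) = 2; b(5) = 12; b(6) = 2; b(7) = 22; b(8) = 22; b(9) = 12; b(10) = 22; b(11) = 2; b(12) = 2.
Since (b(11), b(12)) = (b(3), b(4)) = (2, 2) (two consecutive terms determine the rest), the sequence is eventually periodic: after a pre-period of length 2 it cycles with period 8.
For i ≥ 3, b(i) depends only on (i - 3) mod 8. (110 - 3) mod 8 = 3, so b(110) = b(6) = 2.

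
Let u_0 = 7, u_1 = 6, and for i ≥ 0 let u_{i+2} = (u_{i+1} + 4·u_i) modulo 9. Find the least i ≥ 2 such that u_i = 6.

Computing terms: u_0 = 7,  u_1 = 6,  u_2 = 7,  u_3 = 4,  u_4 = 5,  u_5 = 3,  u_6 = 5,  u_7 = 8,  u_8 = 1,  u_9 = 6,  u_{10} = 1,  u_{11} = 7,  u_{12} = 2,  u_{13} = 3,  u_{14} = 2,  u_{15} = 5,  u_{16} = 4,  u_{17} = 6,  u_{18} = 4,  u_{19} = 1,  u_{20} = 8,  u_{21} = 3,  u_{22} = 8,  u_{23} = 2,  u_{24} = 7,  u_{25} = 6.
Since (u_{24}, u_{25}) = (u_0, u_1) = (7, 6) (two consecutive terms determine the rest), the sequence is periodic with period 24.
The value 6 first appears (with i ≥ 2) at u_9.

9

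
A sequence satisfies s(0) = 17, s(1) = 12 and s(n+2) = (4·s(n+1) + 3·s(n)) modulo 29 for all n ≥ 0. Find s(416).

Computing terms: s(0) = 17, s(1) = 12, s(2) = 12, s(3) = 26, s(4) = 24, s(5) = 0, s(6) = 14, s(7) = 27, s(8) = 5, s(9) = 14, s(10) = 13, s(11) = 7, s(12) = 9, s(13) = 28, s(14) = 23, s(15) = 2, s(16) = 19, s(17) = 24, s(18) = 8, s(19) = 17, s(20) = 5, s(21) = 13, s(22) = 9, s(23) = 17, s(24) = 8, s(25) = 25, s(26) = 8, s(27) = 20, s(28) = 17, s(29) = 12.
The sequence repeats with period 28.
So s(416) = s(0 + ((416-0) mod 28)) = s(24) = 8.

8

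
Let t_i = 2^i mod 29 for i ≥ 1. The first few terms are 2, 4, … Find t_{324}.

We have t_1 = 2,  t_2 = 4,  t_3 = 8,  t_4 = 16,  t_5 = 3,  t_6 = 6,  t_7 = 12,  t_8 = 24,  t_9 = 19,  t_{10} = 9,  t_{11} = 18,  t_{12} = 7,  t_{13} = 14,  t_{14} = 28,  t_{15} = 27,  t_{16} = 25,  t_{17} = 21,  t_{18} = 13,  t_{19} = 26,  t_{20} = 23,  t_{21} = 17,  t_{22} = 5,  t_{23} = 10,  t_{24} = 20,  t_{25} = 11,  t_{26} = 22,  t_{27} = 15,  t_{28} = 1,  t_{29} = 2.
Since t_{29} = t_1 = 2, the sequence is periodic with period 28.
(324 - 1) mod 28 = 15, so t_{324} = t_{16} = 25.

25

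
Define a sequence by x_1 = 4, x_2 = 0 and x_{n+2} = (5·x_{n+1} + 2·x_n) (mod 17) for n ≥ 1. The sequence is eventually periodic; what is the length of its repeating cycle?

8

Computing terms: x_1 = 4, x_2 = 0, x_3 = 8, x_4 = 6, x_5 = 12, x_6 = 4, x_7 = 10, x_8 = 7, x_9 = 4, x_{10} = 0.
Since (x_9, x_{10}) = (x_1, x_2) = (4, 0) (two consecutive terms determine the rest), the sequence is periodic with period 8.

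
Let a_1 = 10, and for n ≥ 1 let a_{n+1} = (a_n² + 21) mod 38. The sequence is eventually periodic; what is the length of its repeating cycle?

a_1 = 10; a_2 = 7; a_3 = 32; a_4 = 19; a_5 = 2; a_6 = 25; a_7 = 0; a_8 = 21; a_9 = 6; a_{10} = 19.
Since a_{10} = a_4 = 19, the sequence is eventually periodic: after a pre-period of length 3 it cycles with period 6.

6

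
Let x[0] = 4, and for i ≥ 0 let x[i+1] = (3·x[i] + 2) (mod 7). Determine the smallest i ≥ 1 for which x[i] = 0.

We have x[0] = 4; x[1] = 0; x[2] = 2; x[3] = 1; x[4] = 5; x[5] = 3; x[6] = 4.
The sequence repeats with period 6.
The value 0 first appears (with i ≥ 1) at x[1].

1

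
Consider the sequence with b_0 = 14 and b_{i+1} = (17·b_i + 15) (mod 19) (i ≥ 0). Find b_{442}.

6

Computing terms: b_0 = 14,  b_1 = 6,  b_2 = 3,  b_3 = 9,  b_4 = 16,  b_5 = 2,  b_6 = 11,  b_7 = 12,  b_8 = 10,  b_9 = 14.
Since b_9 = b_0 = 14, the sequence is periodic with period 9.
So b_{442} = b_{0 + ((442-0) mod 9)} = b_1 = 6.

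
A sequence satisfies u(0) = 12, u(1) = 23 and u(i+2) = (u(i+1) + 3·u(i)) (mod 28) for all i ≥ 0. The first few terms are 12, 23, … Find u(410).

u(0) = 12; u(1) = 23; u(2) = 3; u(3) = 16; u(4) = 25; u(5) = 17; u(6) = 8; u(7) = 3; u(8) = 27; u(9) = 8; u(10) = 5; u(11) = 1; u(12) = 16; u(13) = 19; u(14) = 11; u(15) = 12; u(16) = 17; u(17) = 25; u(18) = 20; u(19) = 11; u(20) = 15; u(21) = 20; u(22) = 9; u(23) = 13; u(24) = 12; u(25) = 23.
Since (u(24), u(25)) = (u(0), u(1)) = (12, 23) (two consecutive terms determine the rest), the sequence is periodic with period 24.
So u(410) = u(0 + ((410-0) mod 24)) = u(2) = 3.

3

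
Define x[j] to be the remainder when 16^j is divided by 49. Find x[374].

32

Listing terms: x[0] = 1, x[1] = 16, x[2] = 11, x[3] = 29, x[4] = 23, x[5] = 25, x[6] = 8, x[7] = 30, x[8] = 39, x[9] = 36, x[10] = 37, x[11] = 4, x[12] = 15, x[13] = 44, x[14] = 18, x[15] = 43, x[16] = 2, x[17] = 32, x[18] = 22, x[19] = 9, x[20] = 46, x[21] = 1.
The sequence repeats with period 21.
(374 - 0) mod 21 = 17, so x[374] = x[17] = 32.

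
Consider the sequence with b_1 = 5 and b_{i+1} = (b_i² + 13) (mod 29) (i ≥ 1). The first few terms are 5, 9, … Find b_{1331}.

19

b_1 = 5; b_2 = 9; b_3 = 7; b_4 = 4; b_5 = 0; b_6 = 13; b_7 = 8; b_8 = 19; b_9 = 26; b_{10} = 22; b_{11} = 4.
Since b_{11} = b_4 = 4, the sequence is eventually periodic: after a pre-period of length 3 it cycles with period 7.
For i ≥ 4, b_i depends only on (i - 4) mod 7. (1331 - 4) mod 7 = 4, so b_{1331} = b_8 = 19.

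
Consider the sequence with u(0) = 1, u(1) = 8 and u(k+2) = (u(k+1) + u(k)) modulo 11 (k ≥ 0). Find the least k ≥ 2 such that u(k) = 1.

10

Computing terms: u(0) = 1,  u(1) = 8,  u(2) = 9,  u(3) = 6,  u(4) = 4,  u(5) = 10,  u(6) = 3,  u(7) = 2,  u(8) = 5,  u(9) = 7,  u(10) = 1,  u(11) = 8.
The sequence repeats with period 10.
The value 1 next appears (with k ≥ 2) at u(10).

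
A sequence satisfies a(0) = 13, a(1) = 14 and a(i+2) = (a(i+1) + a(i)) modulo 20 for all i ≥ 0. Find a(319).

Listing terms: a(0) = 13; a(1) = 14; a(2) = 7; a(3) = 1; a(4) = 8; a(5) = 9; a(6) = 17; a(7) = 6; a(8) = 3; a(9) = 9; a(10) = 12; a(11) = 1; a(12) = 13; a(13) = 14.
The sequence repeats with period 12.
(319 - 0) mod 12 = 7, so a(319) = a(7) = 6.

6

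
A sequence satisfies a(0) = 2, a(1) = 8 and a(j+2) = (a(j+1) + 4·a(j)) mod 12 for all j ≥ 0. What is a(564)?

Listing terms: a(0) = 2; a(1) = 8; a(2) = 4; a(3) = 0; a(4) = 4; a(5) = 4; a(6) = 8; a(7) = 0; a(8) = 8; a(9) = 8; a(10) = 4.
Since (a(9), a(10)) = (a(1), a(2)) = (8, 4) (two consecutive terms determine the rest), the sequence is eventually periodic: after a pre-period of length 1 it cycles with period 8.
For j ≥ 1, a(j) depends only on (j - 1) mod 8. (564 - 1) mod 8 = 3, so a(564) = a(4) = 4.

4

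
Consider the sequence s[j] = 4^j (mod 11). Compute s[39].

3

Computing terms: s[1] = 4,  s[2] = 5,  s[3] = 9,  s[4] = 3,  s[5] = 1,  s[6] = 4.
Since s[6] = s[1] = 4, the sequence is periodic with period 5.
(39 - 1) mod 5 = 3, so s[39] = s[4] = 3.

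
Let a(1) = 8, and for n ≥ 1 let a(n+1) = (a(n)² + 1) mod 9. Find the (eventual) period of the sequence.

a(1) = 8, a(2) = 2, a(3) = 5, a(4) = 8.
The sequence repeats with period 3.

3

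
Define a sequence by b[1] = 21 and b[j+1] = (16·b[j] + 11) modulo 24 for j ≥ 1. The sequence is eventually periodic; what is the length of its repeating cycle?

b[1] = 21; b[2] = 11; b[3] = 19; b[4] = 3; b[5] = 11.
Since b[5] = b[2] = 11, the sequence is eventually periodic: after a pre-period of length 1 it cycles with period 3.

3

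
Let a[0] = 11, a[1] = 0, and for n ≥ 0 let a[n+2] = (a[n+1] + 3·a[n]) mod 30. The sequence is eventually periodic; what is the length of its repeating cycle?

24

Computing terms: a[0] = 11; a[1] = 0; a[2] = 3; a[3] = 3; a[4] = 12; a[5] = 21; a[6] = 27; a[7] = 0; a[8] = 21; a[9] = 21; a[10] = 24; a[11] = 27; a[12] = 9; a[13] = 0; a[14] = 27; a[15] = 27; a[16] = 18; a[17] = 9; a[18] = 3; a[19] = 0; a[20] = 9; a[21] = 9; a[22] = 6; a[23] = 3; a[24] = 21; a[25] = 0; a[26] = 3.
Since (a[25], a[26]) = (a[1], a[2]) = (0, 3) (two consecutive terms determine the rest), the sequence is eventually periodic: after a pre-period of length 1 it cycles with period 24.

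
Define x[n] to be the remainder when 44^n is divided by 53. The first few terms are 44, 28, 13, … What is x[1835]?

28

Listing terms: x[1] = 44; x[2] = 28; x[3] = 13; x[4] = 42; x[5] = 46; x[6] = 10; x[7] = 16; x[8] = 15; x[9] = 24; x[10] = 49; x[11] = 36; x[12] = 47; x[13] = 1; x[14] = 44.
Since x[14] = x[1] = 44, the sequence is periodic with period 13.
(1835 - 1) mod 13 = 1, so x[1835] = x[2] = 28.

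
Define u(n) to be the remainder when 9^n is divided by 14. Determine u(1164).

Listing terms: u(0) = 1, u(1) = 9, u(2) = 11, u(3) = 1.
Since u(3) = u(0) = 1, the sequence is periodic with period 3.
(1164 - 0) mod 3 = 0, so u(1164) = u(0) = 1.

1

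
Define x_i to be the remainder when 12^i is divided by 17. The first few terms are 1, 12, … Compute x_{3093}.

We have x_0 = 1; x_1 = 12; x_2 = 8; x_3 = 11; x_4 = 13; x_5 = 3; x_6 = 2; x_7 = 7; x_8 = 16; x_9 = 5; x_{10} = 9; x_{11} = 6; x_{12} = 4; x_{13} = 14; x_{14} = 15; x_{15} = 10; x_{16} = 1.
Since x_{16} = x_0 = 1, the sequence is periodic with period 16.
So x_{3093} = x_{0 + ((3093-0) mod 16)} = x_5 = 3.

3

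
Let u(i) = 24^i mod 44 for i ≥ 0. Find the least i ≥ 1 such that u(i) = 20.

Listing terms: u(0) = 1,  u(1) = 24,  u(2) = 4,  u(3) = 8,  u(4) = 16,  u(5) = 32,  u(6) = 20,  u(7) = 40,  u(8) = 36,  u(9) = 28,  u(10) = 12,  u(11) = 24.
Since u(11) = u(1) = 24, the sequence is eventually periodic: after a pre-period of length 1 it cycles with period 10.
The value 20 first appears (with i ≥ 1) at u(6).

6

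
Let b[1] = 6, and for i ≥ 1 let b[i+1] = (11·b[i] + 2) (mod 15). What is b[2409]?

12

We have b[1] = 6, b[2] = 8, b[3] = 0, b[4] = 2, b[5] = 9, b[6] = 11, b[7] = 3, b[8] = 5, b[9] = 12, b[10] = 14, b[11] = 6.
Since b[11] = b[1] = 6, the sequence is periodic with period 10.
So b[2409] = b[1 + ((2409-1) mod 10)] = b[9] = 12.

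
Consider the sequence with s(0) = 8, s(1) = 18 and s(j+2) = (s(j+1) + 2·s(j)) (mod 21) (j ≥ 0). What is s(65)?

5

Listing terms: s(0) = 8; s(1) = 18; s(2) = 13; s(3) = 7; s(4) = 12; s(5) = 5; s(6) = 8; s(7) = 18.
The sequence repeats with period 6.
(65 - 0) mod 6 = 5, so s(65) = s(5) = 5.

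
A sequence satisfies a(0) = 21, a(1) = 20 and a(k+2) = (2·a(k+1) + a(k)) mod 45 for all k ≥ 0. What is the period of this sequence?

24

We have a(0) = 21,  a(1) = 20,  a(2) = 16,  a(3) = 7,  a(4) = 30,  a(5) = 22,  a(6) = 29,  a(7) = 35,  a(8) = 9,  a(9) = 8,  a(10) = 25,  a(11) = 13,  a(12) = 6,  a(13) = 25,  a(14) = 11,  a(15) = 2,  a(16) = 15,  a(17) = 32,  a(18) = 34,  a(19) = 10,  a(20) = 9,  a(21) = 28,  a(22) = 20,  a(23) = 23,  a(24) = 21,  a(25) = 20.
Since (a(24), a(25)) = (a(0), a(1)) = (21, 20) (two consecutive terms determine the rest), the sequence is periodic with period 24.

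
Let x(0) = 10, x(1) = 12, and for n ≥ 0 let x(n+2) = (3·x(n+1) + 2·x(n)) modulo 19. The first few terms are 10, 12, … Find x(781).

Listing terms: x(0) = 10,  x(1) = 12,  x(2) = 18,  x(3) = 2,  x(4) = 4,  x(5) = 16,  x(6) = 18,  x(7) = 10,  x(8) = 9,  x(9) = 9,  x(10) = 7,  x(11) = 1,  x(12) = 17,  x(13) = 15,  x(14) = 3,  x(15) = 1,  x(16) = 9,  x(17) = 10,  x(18) = 10,  x(19) = 12.
Since (x(18), x(19)) = (x(0), x(1)) = (10, 12) (two consecutive terms determine the rest), the sequence is periodic with period 18.
So x(781) = x(0 + ((781-0) mod 18)) = x(7) = 10.

10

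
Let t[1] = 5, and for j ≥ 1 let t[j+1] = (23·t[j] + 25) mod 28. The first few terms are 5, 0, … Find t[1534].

12

Computing terms: t[1] = 5; t[2] = 0; t[3] = 25; t[4] = 12; t[5] = 21; t[6] = 4; t[7] = 5.
The sequence repeats with period 6.
(1534 - 1) mod 6 = 3, so t[1534] = t[4] = 12.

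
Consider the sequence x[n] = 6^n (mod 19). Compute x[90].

Listing terms: x[1] = 6,  x[2] = 17,  x[3] = 7,  x[4] = 4,  x[5] = 5,  x[6] = 11,  x[7] = 9,  x[8] = 16,  x[9] = 1,  x[10] = 6.
The sequence repeats with period 9.
So x[90] = x[1 + ((90-1) mod 9)] = x[9] = 1.

1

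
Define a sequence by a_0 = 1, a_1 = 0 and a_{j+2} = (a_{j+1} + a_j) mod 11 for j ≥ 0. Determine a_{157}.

8

Listing terms: a_0 = 1; a_1 = 0; a_2 = 1; a_3 = 1; a_4 = 2; a_5 = 3; a_6 = 5; a_7 = 8; a_8 = 2; a_9 = 10; a_{10} = 1; a_{11} = 0.
Since (a_{10}, a_{11}) = (a_0, a_1) = (1, 0) (two consecutive terms determine the rest), the sequence is periodic with period 10.
(157 - 0) mod 10 = 7, so a_{157} = a_7 = 8.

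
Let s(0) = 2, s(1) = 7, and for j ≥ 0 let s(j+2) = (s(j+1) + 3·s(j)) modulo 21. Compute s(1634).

13

s(0) = 2; s(1) = 7; s(2) = 13; s(3) = 13; s(4) = 10; s(5) = 7; s(6) = 16; s(7) = 16; s(8) = 1; s(9) = 7; s(10) = 10; s(11) = 10; s(12) = 19; s(13) = 7; s(14) = 1; s(15) = 1; s(16) = 4; s(17) = 7; s(18) = 19; s(19) = 19; s(20) = 13; s(21) = 7; s(22) = 4; s(23) = 4; s(24) = 16; s(25) = 7; s(26) = 13.
Since (s(25), s(26)) = (s(1), s(2)) = (7, 13) (two consecutive terms determine the rest), the sequence is eventually periodic: after a pre-period of length 1 it cycles with period 24.
For j ≥ 1, s(j) depends only on (j - 1) mod 24. (1634 - 1) mod 24 = 1, so s(1634) = s(2) = 13.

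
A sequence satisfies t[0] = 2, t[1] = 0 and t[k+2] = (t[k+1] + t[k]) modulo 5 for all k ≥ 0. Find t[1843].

t[0] = 2,  t[1] = 0,  t[2] = 2,  t[3] = 2,  t[4] = 4,  t[5] = 1,  t[6] = 0,  t[7] = 1,  t[8] = 1,  t[9] = 2,  t[10] = 3,  t[11] = 0,  t[12] = 3,  t[13] = 3,  t[14] = 1,  t[15] = 4,  t[16] = 0,  t[17] = 4,  t[18] = 4,  t[19] = 3,  t[20] = 2,  t[21] = 0.
Since (t[20], t[21]) = (t[0], t[1]) = (2, 0) (two consecutive terms determine the rest), the sequence is periodic with period 20.
(1843 - 0) mod 20 = 3, so t[1843] = t[3] = 2.

2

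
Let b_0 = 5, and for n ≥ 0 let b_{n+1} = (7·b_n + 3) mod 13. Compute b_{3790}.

Listing terms: b_0 = 5, b_1 = 12, b_2 = 9, b_3 = 1, b_4 = 10, b_5 = 8, b_6 = 7, b_7 = 0, b_8 = 3, b_9 = 11, b_{10} = 2, b_{11} = 4, b_{12} = 5.
Since b_{12} = b_0 = 5, the sequence is periodic with period 12.
(3790 - 0) mod 12 = 10, so b_{3790} = b_{10} = 2.

2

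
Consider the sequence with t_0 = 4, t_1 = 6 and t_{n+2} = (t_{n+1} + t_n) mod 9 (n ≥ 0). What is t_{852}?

Listing terms: t_0 = 4, t_1 = 6, t_2 = 1, t_3 = 7, t_4 = 8, t_5 = 6, t_6 = 5, t_7 = 2, t_8 = 7, t_9 = 0, t_{10} = 7, t_{11} = 7, t_{12} = 5, t_{13} = 3, t_{14} = 8, t_{15} = 2, t_{16} = 1, t_{17} = 3, t_{18} = 4, t_{19} = 7, t_{20} = 2, t_{21} = 0, t_{22} = 2, t_{23} = 2, t_{24} = 4, t_{25} = 6.
Since (t_{24}, t_{25}) = (t_0, t_1) = (4, 6) (two consecutive terms determine the rest), the sequence is periodic with period 24.
So t_{852} = t_{0 + ((852-0) mod 24)} = t_{12} = 5.

5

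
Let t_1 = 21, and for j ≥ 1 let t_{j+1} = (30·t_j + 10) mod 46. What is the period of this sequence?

22

t_1 = 21; t_2 = 42; t_3 = 28; t_4 = 22; t_5 = 26; t_6 = 8; t_7 = 20; t_8 = 12; t_9 = 2; t_{10} = 24; t_{11} = 40; t_{12} = 14; t_{13} = 16; t_{14} = 30; t_{15} = 36; t_{16} = 32; t_{17} = 4; t_{18} = 38; t_{19} = 0; t_{20} = 10; t_{21} = 34; t_{22} = 18; t_{23} = 44; t_{24} = 42.
Since t_{24} = t_2 = 42, the sequence is eventually periodic: after a pre-period of length 1 it cycles with period 22.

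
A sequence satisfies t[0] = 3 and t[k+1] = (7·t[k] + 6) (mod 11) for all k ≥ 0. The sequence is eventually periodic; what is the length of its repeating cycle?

Computing terms: t[0] = 3, t[1] = 5, t[2] = 8, t[3] = 7, t[4] = 0, t[5] = 6, t[6] = 4, t[7] = 1, t[8] = 2, t[9] = 9, t[10] = 3.
Since t[10] = t[0] = 3, the sequence is periodic with period 10.

10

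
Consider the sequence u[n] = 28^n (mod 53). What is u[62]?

u[0] = 1; u[1] = 28; u[2] = 42; u[3] = 10; u[4] = 15; u[5] = 49; u[6] = 47; u[7] = 44; u[8] = 13; u[9] = 46; u[10] = 16; u[11] = 24; u[12] = 36; u[13] = 1.
Since u[13] = u[0] = 1, the sequence is periodic with period 13.
So u[62] = u[0 + ((62-0) mod 13)] = u[10] = 16.

16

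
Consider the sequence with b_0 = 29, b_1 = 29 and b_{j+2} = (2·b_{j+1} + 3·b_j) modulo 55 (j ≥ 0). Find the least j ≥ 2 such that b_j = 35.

Listing terms: b_0 = 29; b_1 = 29; b_2 = 35; b_3 = 47; b_4 = 34; b_5 = 44; b_6 = 25; b_7 = 17; b_8 = 54; b_9 = 49; b_{10} = 40; b_{11} = 7; b_{12} = 24; b_{13} = 14; b_{14} = 45; b_{15} = 22; b_{16} = 14; b_{17} = 39; b_{18} = 10; b_{19} = 27; b_{20} = 29; b_{21} = 29.
The sequence repeats with period 20.
The value 35 first appears (with j ≥ 2) at b_2.

2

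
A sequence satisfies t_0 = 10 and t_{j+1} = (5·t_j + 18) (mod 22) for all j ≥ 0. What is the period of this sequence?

5

We have t_0 = 10; t_1 = 2; t_2 = 6; t_3 = 4; t_4 = 16; t_5 = 10.
Since t_5 = t_0 = 10, the sequence is periodic with period 5.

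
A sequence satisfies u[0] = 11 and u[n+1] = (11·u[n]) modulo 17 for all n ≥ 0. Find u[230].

3

u[0] = 11,  u[1] = 2,  u[2] = 5,  u[3] = 4,  u[4] = 10,  u[5] = 8,  u[6] = 3,  u[7] = 16,  u[8] = 6,  u[9] = 15,  u[10] = 12,  u[11] = 13,  u[12] = 7,  u[13] = 9,  u[14] = 14,  u[15] = 1,  u[16] = 11.
Since u[16] = u[0] = 11, the sequence is periodic with period 16.
So u[230] = u[0 + ((230-0) mod 16)] = u[6] = 3.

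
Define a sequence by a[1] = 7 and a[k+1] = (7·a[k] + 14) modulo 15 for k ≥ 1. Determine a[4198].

We have a[1] = 7,  a[2] = 3,  a[3] = 5,  a[4] = 4,  a[5] = 12,  a[6] = 8,  a[7] = 10,  a[8] = 9,  a[9] = 2,  a[10] = 13,  a[11] = 0,  a[12] = 14,  a[13] = 7.
The sequence repeats with period 12.
So a[4198] = a[1 + ((4198-1) mod 12)] = a[10] = 13.

13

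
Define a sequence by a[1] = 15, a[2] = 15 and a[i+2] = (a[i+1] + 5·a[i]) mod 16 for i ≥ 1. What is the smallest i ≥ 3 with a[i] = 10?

We have a[1] = 15,  a[2] = 15,  a[3] = 10,  a[4] = 5,  a[5] = 7,  a[6] = 0,  a[7] = 3,  a[8] = 3,  a[9] = 2,  a[10] = 1,  a[11] = 11,  a[12] = 0,  a[13] = 7,  a[14] = 7,  a[15] = 10,  a[16] = 13,  a[17] = 15,  a[18] = 0,  a[19] = 11,  a[20] = 11,  a[21] = 2,  a[22] = 9,  a[23] = 3,  a[24] = 0,  a[25] = 15,  a[26] = 15.
Since (a[25], a[26]) = (a[1], a[2]) = (15, 15) (two consecutive terms determine the rest), the sequence is periodic with period 24.
The value 10 first appears (with i ≥ 3) at a[3].

3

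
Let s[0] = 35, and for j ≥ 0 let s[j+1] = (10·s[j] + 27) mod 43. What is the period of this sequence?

21

s[0] = 35,  s[1] = 33,  s[2] = 13,  s[3] = 28,  s[4] = 6,  s[5] = 1,  s[6] = 37,  s[7] = 10,  s[8] = 41,  s[9] = 7,  s[10] = 11,  s[11] = 8,  s[12] = 21,  s[13] = 22,  s[14] = 32,  s[15] = 3,  s[16] = 14,  s[17] = 38,  s[18] = 20,  s[19] = 12,  s[20] = 18,  s[21] = 35.
Since s[21] = s[0] = 35, the sequence is periodic with period 21.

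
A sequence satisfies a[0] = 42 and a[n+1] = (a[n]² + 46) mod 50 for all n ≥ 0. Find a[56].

46

a[0] = 42, a[1] = 10, a[2] = 46, a[3] = 12, a[4] = 40, a[5] = 46.
Since a[5] = a[2] = 46, the sequence is eventually periodic: after a pre-period of length 2 it cycles with period 3.
For n ≥ 2, a[n] depends only on (n - 2) mod 3. (56 - 2) mod 3 = 0, so a[56] = a[2] = 46.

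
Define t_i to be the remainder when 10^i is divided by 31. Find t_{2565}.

Listing terms: t_0 = 1; t_1 = 10; t_2 = 7; t_3 = 8; t_4 = 18; t_5 = 25; t_6 = 2; t_7 = 20; t_8 = 14; t_9 = 16; t_{10} = 5; t_{11} = 19; t_{12} = 4; t_{13} = 9; t_{14} = 28; t_{15} = 1.
Since t_{15} = t_0 = 1, the sequence is periodic with period 15.
So t_{2565} = t_{0 + ((2565-0) mod 15)} = t_0 = 1.

1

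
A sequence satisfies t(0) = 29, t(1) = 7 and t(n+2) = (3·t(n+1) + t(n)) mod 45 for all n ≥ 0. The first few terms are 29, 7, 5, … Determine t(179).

t(0) = 29, t(1) = 7, t(2) = 5, t(3) = 22, t(4) = 26, t(5) = 10, t(6) = 11, t(7) = 43, t(8) = 5, t(9) = 13, t(10) = 44, t(11) = 10, t(12) = 29, t(13) = 7.
Since (t(12), t(13)) = (t(0), t(1)) = (29, 7) (two consecutive terms determine the rest), the sequence is periodic with period 12.
(179 - 0) mod 12 = 11, so t(179) = t(11) = 10.

10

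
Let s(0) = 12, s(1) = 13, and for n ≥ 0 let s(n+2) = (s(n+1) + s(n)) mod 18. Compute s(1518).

2

Computing terms: s(0) = 12; s(1) = 13; s(2) = 7; s(3) = 2; s(4) = 9; s(5) = 11; s(6) = 2; s(7) = 13; s(8) = 15; s(9) = 10; s(10) = 7; s(11) = 17; s(12) = 6; s(13) = 5; s(14) = 11; s(15) = 16; s(16) = 9; s(17) = 7; s(18) = 16; s(19) = 5; s(20) = 3; s(21) = 8; s(22) = 11; s(23) = 1; s(24) = 12; s(25) = 13.
Since (s(24), s(25)) = (s(0), s(1)) = (12, 13) (two consecutive terms determine the rest), the sequence is periodic with period 24.
So s(1518) = s(0 + ((1518-0) mod 24)) = s(6) = 2.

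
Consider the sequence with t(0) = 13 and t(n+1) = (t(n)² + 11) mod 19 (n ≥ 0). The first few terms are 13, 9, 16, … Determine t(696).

t(0) = 13,  t(1) = 9,  t(2) = 16,  t(3) = 1,  t(4) = 12,  t(5) = 3,  t(6) = 1.
Since t(6) = t(3) = 1, the sequence is eventually periodic: after a pre-period of length 3 it cycles with period 3.
For n ≥ 3, t(n) depends only on (n - 3) mod 3. (696 - 3) mod 3 = 0, so t(696) = t(3) = 1.

1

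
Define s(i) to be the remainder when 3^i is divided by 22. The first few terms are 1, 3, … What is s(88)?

We have s(0) = 1,  s(1) = 3,  s(2) = 9,  s(3) = 5,  s(4) = 15,  s(5) = 1.
Since s(5) = s(0) = 1, the sequence is periodic with period 5.
(88 - 0) mod 5 = 3, so s(88) = s(3) = 5.

5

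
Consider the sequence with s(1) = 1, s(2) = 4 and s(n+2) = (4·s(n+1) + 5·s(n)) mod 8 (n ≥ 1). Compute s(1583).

5

We have s(1) = 1; s(2) = 4; s(3) = 5; s(4) = 0; s(5) = 1; s(6) = 4.
The sequence repeats with period 4.
So s(1583) = s(1 + ((1583-1) mod 4)) = s(3) = 5.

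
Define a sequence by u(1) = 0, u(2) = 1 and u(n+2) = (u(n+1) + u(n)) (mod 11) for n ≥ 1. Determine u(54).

u(1) = 0; u(2) = 1; u(3) = 1; u(4) = 2; u(5) = 3; u(6) = 5; u(7) = 8; u(8) = 2; u(9) = 10; u(10) = 1; u(11) = 0; u(12) = 1.
Since (u(11), u(12)) = (u(1), u(2)) = (0, 1) (two consecutive terms determine the rest), the sequence is periodic with period 10.
So u(54) = u(1 + ((54-1) mod 10)) = u(4) = 2.

2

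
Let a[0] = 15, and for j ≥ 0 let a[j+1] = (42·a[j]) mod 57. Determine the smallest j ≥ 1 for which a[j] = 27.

We have a[0] = 15,  a[1] = 3,  a[2] = 12,  a[3] = 48,  a[4] = 21,  a[5] = 27,  a[6] = 51,  a[7] = 33,  a[8] = 18,  a[9] = 15.
The sequence repeats with period 9.
The value 27 first appears (with j ≥ 1) at a[5].

5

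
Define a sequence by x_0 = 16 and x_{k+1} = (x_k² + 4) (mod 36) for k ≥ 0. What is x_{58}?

8

Listing terms: x_0 = 16; x_1 = 8; x_2 = 32; x_3 = 20; x_4 = 8.
Since x_4 = x_1 = 8, the sequence is eventually periodic: after a pre-period of length 1 it cycles with period 3.
For k ≥ 1, x_k depends only on (k - 1) mod 3. (58 - 1) mod 3 = 0, so x_{58} = x_1 = 8.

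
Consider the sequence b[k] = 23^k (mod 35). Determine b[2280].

We have b[1] = 23; b[2] = 4; b[3] = 22; b[4] = 16; b[5] = 18; b[6] = 29; b[7] = 2; b[8] = 11; b[9] = 8; b[10] = 9; b[11] = 32; b[12] = 1; b[13] = 23.
Since b[13] = b[1] = 23, the sequence is periodic with period 12.
(2280 - 1) mod 12 = 11, so b[2280] = b[12] = 1.

1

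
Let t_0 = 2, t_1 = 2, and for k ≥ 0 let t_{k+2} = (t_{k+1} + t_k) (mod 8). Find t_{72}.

Computing terms: t_0 = 2; t_1 = 2; t_2 = 4; t_3 = 6; t_4 = 2; t_5 = 0; t_6 = 2; t_7 = 2.
Since (t_6, t_7) = (t_0, t_1) = (2, 2) (two consecutive terms determine the rest), the sequence is periodic with period 6.
So t_{72} = t_{0 + ((72-0) mod 6)} = t_0 = 2.

2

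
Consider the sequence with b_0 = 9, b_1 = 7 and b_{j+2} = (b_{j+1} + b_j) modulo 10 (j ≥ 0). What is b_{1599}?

Listing terms: b_0 = 9; b_1 = 7; b_2 = 6; b_3 = 3; b_4 = 9; b_5 = 2; b_6 = 1; b_7 = 3; b_8 = 4; b_9 = 7; b_{10} = 1; b_{11} = 8; b_{12} = 9; b_{13} = 7.
The sequence repeats with period 12.
(1599 - 0) mod 12 = 3, so b_{1599} = b_3 = 3.

3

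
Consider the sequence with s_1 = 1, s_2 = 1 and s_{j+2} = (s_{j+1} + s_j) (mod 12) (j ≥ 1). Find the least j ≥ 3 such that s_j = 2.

s_1 = 1, s_2 = 1, s_3 = 2, s_4 = 3, s_5 = 5, s_6 = 8, s_7 = 1, s_8 = 9, s_9 = 10, s_{10} = 7, s_{11} = 5, s_{12} = 0, s_{13} = 5, s_{14} = 5, s_{15} = 10, s_{16} = 3, s_{17} = 1, s_{18} = 4, s_{19} = 5, s_{20} = 9, s_{21} = 2, s_{22} = 11, s_{23} = 1, s_{24} = 0, s_{25} = 1, s_{26} = 1.
The sequence repeats with period 24.
The value 2 first appears (with j ≥ 3) at s_3.

3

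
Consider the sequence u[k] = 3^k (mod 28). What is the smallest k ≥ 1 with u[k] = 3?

u[0] = 1, u[1] = 3, u[2] = 9, u[3] = 27, u[4] = 25, u[5] = 19, u[6] = 1.
Since u[6] = u[0] = 1, the sequence is periodic with period 6.
The value 3 first appears (with k ≥ 1) at u[1].

1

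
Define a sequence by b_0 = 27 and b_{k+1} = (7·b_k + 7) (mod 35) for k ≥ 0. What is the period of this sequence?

We have b_0 = 27,  b_1 = 21,  b_2 = 14,  b_3 = 0,  b_4 = 7,  b_5 = 21.
Since b_5 = b_1 = 21, the sequence is eventually periodic: after a pre-period of length 1 it cycles with period 4.

4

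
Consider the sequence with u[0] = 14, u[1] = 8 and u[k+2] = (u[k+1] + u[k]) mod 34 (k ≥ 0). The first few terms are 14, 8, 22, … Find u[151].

Listing terms: u[0] = 14,  u[1] = 8,  u[2] = 22,  u[3] = 30,  u[4] = 18,  u[5] = 14,  u[6] = 32,  u[7] = 12,  u[8] = 10,  u[9] = 22,  u[10] = 32,  u[11] = 20,  u[12] = 18,  u[13] = 4,  u[14] = 22,  u[15] = 26,  u[16] = 14,  u[17] = 6,  u[18] = 20,  u[19] = 26,  u[20] = 12,  u[21] = 4,  u[22] = 16,  u[23] = 20,  u[24] = 2,  u[25] = 22,  u[26] = 24,  u[27] = 12,  u[28] = 2,  u[29] = 14,  u[30] = 16,  u[31] = 30,  u[32] = 12,  u[33] = 8,  u[34] = 20,  u[35] = 28,  u[36] = 14,  u[37] = 8.
The sequence repeats with period 36.
(151 - 0) mod 36 = 7, so u[151] = u[7] = 12.

12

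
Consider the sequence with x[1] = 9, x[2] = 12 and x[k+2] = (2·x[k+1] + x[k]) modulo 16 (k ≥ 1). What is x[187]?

Listing terms: x[1] = 9; x[2] = 12; x[3] = 1; x[4] = 14; x[5] = 13; x[6] = 8; x[7] = 13; x[8] = 2; x[9] = 1; x[10] = 4; x[11] = 9; x[12] = 6; x[13] = 5; x[14] = 0; x[15] = 5; x[16] = 10; x[17] = 9; x[18] = 12.
Since (x[17], x[18]) = (x[1], x[2]) = (9, 12) (two consecutive terms determine the rest), the sequence is periodic with period 16.
So x[187] = x[1 + ((187-1) mod 16)] = x[11] = 9.

9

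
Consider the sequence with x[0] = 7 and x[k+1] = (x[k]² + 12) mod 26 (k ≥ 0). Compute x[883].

Listing terms: x[0] = 7, x[1] = 9, x[2] = 15, x[3] = 3, x[4] = 21, x[5] = 11, x[6] = 3.
Since x[6] = x[3] = 3, the sequence is eventually periodic: after a pre-period of length 3 it cycles with period 3.
For k ≥ 3, x[k] depends only on (k - 3) mod 3. (883 - 3) mod 3 = 1, so x[883] = x[4] = 21.

21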